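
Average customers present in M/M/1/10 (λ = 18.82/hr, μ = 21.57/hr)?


ρ = 18.82/21.57 = 0.8725
L = ρ[1 − (K+1)ρ^K + Kρ^(K+1)] / [(1−ρ)(1−ρ^(K+1))]
Numerator: 0.8725·(1 − 11·0.255679 + 10·0.223082) = 0.365015
Denominator: (0.1275)·(0.776918) = 0.099051
L = 0.365015/0.099051 = 3.6851

Final: 3.6851


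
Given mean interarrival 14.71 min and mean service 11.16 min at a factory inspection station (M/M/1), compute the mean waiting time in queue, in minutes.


λ = 60/14.71 = 4.0789 /hr
μ = 60/11.16 = 5.3763 /hr
ρ = λ/μ = 4.0789/5.3763 = 0.7587
Wq = ρ/(μ−λ) = 0.7587/(5.3763−4.0789) = 0.58472 hr
In minutes: 0.58472·60 = 35.083 min

Final: 35.083 min


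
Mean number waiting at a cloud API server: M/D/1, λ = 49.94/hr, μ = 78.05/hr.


ρ = 49.94/78.05 = 0.6398
M/D/1: Lq = ρ²/(2(1−ρ)) = 0.4094/(2·0.3602) = 0.56837

Final: 0.56837


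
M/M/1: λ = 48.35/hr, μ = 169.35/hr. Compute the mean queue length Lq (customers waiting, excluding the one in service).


ρ = 48.35/169.35 = 0.2855
Lq = ρ²/(1−ρ) = 0.08151/0.7145 = 0.1141

Final: 0.1141


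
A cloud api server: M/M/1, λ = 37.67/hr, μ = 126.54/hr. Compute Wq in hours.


ρ = 37.67/126.54 = 0.2977
Wq = ρ/(μ−λ) = 0.2977/(126.54 − 37.67) = 0.2977/88.87 = 0.003350 hr

Final: 0.003350 hr


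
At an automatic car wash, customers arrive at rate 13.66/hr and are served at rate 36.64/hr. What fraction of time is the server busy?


ρ = λ/μ = 13.66/36.64 = 0.3728

Final: 0.3728


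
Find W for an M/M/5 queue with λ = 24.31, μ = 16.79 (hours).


a = 1.4479; ρ = 0.2896; P₀ = 0.234758
Lq = P₀·a^c·ρ/(c!(1−ρ)²) = 0.007142
Wq = Lq/λ = 0.007142/24.31 = 0.0002938 hr
W = Wq + 1/μ = 0.0002938 + 0.05956 = 0.05985 hr

Final: 0.05985 hr


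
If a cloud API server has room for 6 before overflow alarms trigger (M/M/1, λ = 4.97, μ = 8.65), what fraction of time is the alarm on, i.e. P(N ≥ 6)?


ρ = 4.97/8.65 = 0.5746
P(N ≥ n) = ρ^n = 0.5746^6 = 0.035978

Final: 0.035978


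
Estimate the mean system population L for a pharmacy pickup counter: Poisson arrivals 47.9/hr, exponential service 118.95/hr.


ρ = λ/μ = 47.9/118.95 = 0.4027
L = ρ/(1−ρ) = 0.4027/(1 − 0.4027) = 0.4027/0.5973 = 0.6742

Final: 0.6742


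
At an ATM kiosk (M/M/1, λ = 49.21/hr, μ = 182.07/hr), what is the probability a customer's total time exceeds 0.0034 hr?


W ~ Exponential(μ−λ) for M/M/1.
μ − λ = 182.07 − 49.21 = 132.8600
P(W > t) = e^{−(μ−λ)t} = e^{−0.4517} = 0.636530

Final: 0.636530


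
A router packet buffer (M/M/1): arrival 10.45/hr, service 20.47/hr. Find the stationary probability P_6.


ρ = 10.45/20.47 = 0.5105
P_n = (1−ρ)·ρ^n = (1 − 0.5105)·0.5105^6 = 0.4895·0.017701 = 0.008664

Final: 0.008664


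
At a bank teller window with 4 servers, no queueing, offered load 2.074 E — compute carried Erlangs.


B(4,2.074) = 0.103032 (Erlang-B)
Carried load = a(1 − B) = 2.074·(1 − 0.103032) = 2.074·0.896968 = 1.8603 E

Final: 1.8603 Erlangs


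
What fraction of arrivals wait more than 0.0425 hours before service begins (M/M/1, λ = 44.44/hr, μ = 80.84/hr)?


ρ = 44.44/80.84 = 0.5497
P(Wq > t) = ρ·e^{−(μ−λ)t} = 0.5497·e^{−1.5470}
= 0.5497·0.212886 = 0.117029

Final: 0.117029


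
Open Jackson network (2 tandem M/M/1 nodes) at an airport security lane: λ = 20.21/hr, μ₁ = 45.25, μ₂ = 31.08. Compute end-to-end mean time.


Each node sees arrival rate λ = 20.21/hr (tandem ⇒ throughput preserved).
W₁ = 1/(μ₁−λ) = 1/(45.25−20.21) = 0.03994 hr
W₂ = 1/(μ₂−λ) = 1/(31.08−20.21) = 0.09200 hr
W_total = W₁ + W₂ = 0.03994 + 0.09200 = 0.13193 hr

Final: 0.13193 hr


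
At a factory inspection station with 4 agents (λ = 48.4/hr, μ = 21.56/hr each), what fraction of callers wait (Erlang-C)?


a = λ/μ = 2.2449; ρ = a/4 = 0.5612
P₀ = 0.099384 (from M/M/c formula)
C(c,a) = [a^c/(c!(1−ρ))]·P₀ = [25.39723/(24·0.4388)]·0.099384
= 2.41175·0.099384 = 0.239690

Final: 0.239690


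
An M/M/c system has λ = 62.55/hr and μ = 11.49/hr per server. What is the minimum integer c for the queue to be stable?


Stability requires cμ > λ ⇔ c > λ/μ.
λ/μ = 62.55/11.49 = 5.4439
Minimum integer c = ⌊5.4439⌋ + 1 = 6
Check: 6·11.49 = 68.94 > 62.55, while 5·11.49 = 57.45 ≤ 62.55

Final: 6 servers


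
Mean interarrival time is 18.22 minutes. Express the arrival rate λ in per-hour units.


λ = 1/(interarrival time) in consistent units.
1 hour = 60 min, so λ = 60/18.22 = 3.2931 per hour

Final: 3.2931 /hr


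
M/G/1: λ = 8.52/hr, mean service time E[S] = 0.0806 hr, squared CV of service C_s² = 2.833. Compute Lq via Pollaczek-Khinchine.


ρ = λ·E[S] = 8.52·0.0806 = 0.6867
Lq = ρ²(1+C_s²)/(2(1−ρ)) = 0.4716·(1+2.833)/(2·0.3133)
= 0.4716·3.8330/0.6266 = 2.88479

Final: 2.88479


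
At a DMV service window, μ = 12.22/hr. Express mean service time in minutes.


Mean service time = 1/μ = 1/12.22 hour = 0.08183 hour
In minutes: 0.08183 × 60 = 4.9100 min

Final: 4.9100 min


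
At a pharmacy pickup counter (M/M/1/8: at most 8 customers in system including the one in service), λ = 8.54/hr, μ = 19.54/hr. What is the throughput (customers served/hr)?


ρ = 0.4371; P_K = (1−ρ)ρ^8/(1−ρ^9) = 0.0007499
λ_eff = λ(1 − P_K) = 8.54·(1 − 0.0007499) = 8.54·0.999250 = 8.5336 /hr

Final: 8.5336 /hr


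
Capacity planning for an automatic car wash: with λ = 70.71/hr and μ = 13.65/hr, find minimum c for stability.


Stability requires cμ > λ ⇔ c > λ/μ.
λ/μ = 70.71/13.65 = 5.1802
Minimum integer c = ⌊5.1802⌋ + 1 = 6
Check: 6·13.65 = 81.90 > 70.71, while 5·13.65 = 68.25 ≤ 70.71

Final: 6 servers


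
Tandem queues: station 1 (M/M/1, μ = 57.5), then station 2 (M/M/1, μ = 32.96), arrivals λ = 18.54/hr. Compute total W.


Each node sees arrival rate λ = 18.54/hr (tandem ⇒ throughput preserved).
W₁ = 1/(μ₁−λ) = 1/(57.5−18.54) = 0.02567 hr
W₂ = 1/(μ₂−λ) = 1/(32.96−18.54) = 0.06935 hr
W_total = W₁ + W₂ = 0.02567 + 0.06935 = 0.09502 hr

Final: 0.09502 hr


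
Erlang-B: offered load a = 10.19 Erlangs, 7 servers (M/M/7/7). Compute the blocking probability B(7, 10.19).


B(c,a) = (a^c/c!) / Σ_{k=0}^{c} a^k/k!
a^7/7! = 2263.543013
Σ terms (k=0..7): 1.00000 + 10.19000 + 51.91805 + 176.34831 + 449.24732 + 915.56604 + 1554.93632 + 2263.54301 = 5422.749048
B = 2263.543013/5422.749048 = 0.417416

Final: 0.417416


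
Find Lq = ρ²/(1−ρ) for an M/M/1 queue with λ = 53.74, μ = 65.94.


ρ = 53.74/65.94 = 0.8150
Lq = ρ²/(1−ρ) = 0.6642/0.1850 = 3.5899

Final: 3.5899


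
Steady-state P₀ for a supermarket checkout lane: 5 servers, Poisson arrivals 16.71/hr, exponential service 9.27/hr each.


a = λ/μ = 16.71/9.27 = 1.8026; ρ = a/c = 0.3605
Σ_{k=0}^{4} a^k/k! (terms k=0..4) = 1.00000 + 1.80259 + 1.62466 + 0.97620 + 0.43992 = 5.84337
Tail: a^5/(5!(1−ρ)) = 19.03196/(120·0.6395) = 0.24801
P₀ = 1/(5.84337 + 0.24801) = 1/6.09139 = 0.164166

Final: 0.164166


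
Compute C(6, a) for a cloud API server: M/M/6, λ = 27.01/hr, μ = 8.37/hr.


a = λ/μ = 3.2270; ρ = a/6 = 0.5378
P₀ = 0.038666 (from M/M/c formula)
C(c,a) = [a^c/(c!(1−ρ))]·P₀ = [1129.26211/(720·0.4622)]·0.038666
= 3.39362·0.038666 = 0.131217

Final: 0.131217


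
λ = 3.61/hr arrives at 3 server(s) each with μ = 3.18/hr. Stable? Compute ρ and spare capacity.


Total capacity cμ = 3·3.18 = 9.54/hr
ρ = λ/(cμ) = 3.61/9.54 = 0.3784
Stable ⇔ ρ < 1: YES
Spare capacity = cμ − λ = 9.54 − 3.61 = 5.93/hr

Final: ρ = 0.3784; stable; margin = 5.93/hr


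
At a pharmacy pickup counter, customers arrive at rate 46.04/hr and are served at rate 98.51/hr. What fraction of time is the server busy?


ρ = λ/μ = 46.04/98.51 = 0.4674

Final: 0.4674


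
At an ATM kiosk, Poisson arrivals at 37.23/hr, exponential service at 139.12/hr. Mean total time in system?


W = 1/(μ−λ) = 1/(139.12 − 37.23) = 1/101.89 = 0.009815 hr

Final: 0.009815 hr


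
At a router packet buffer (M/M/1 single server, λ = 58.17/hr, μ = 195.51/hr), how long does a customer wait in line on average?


ρ = 58.17/195.51 = 0.2975
Wq = ρ/(μ−λ) = 0.2975/(195.51 − 58.17) = 0.2975/137.34 = 0.002166 hr

Final: 0.002166 hr


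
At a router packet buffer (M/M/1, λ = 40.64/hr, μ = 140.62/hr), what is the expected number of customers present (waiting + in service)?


ρ = λ/μ = 40.64/140.62 = 0.2890
L = ρ/(1−ρ) = 0.2890/(1 − 0.2890) = 0.2890/0.7110 = 0.4065

Final: 0.4065


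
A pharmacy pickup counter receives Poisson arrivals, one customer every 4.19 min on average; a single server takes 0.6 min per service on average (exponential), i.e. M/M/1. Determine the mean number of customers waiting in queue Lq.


λ = 60/4.19 = 14.3198 /hr
μ = 60/0.6 = 100.0000 /hr
ρ = λ/μ = 14.3198/100.0000 = 0.1432
Lq = ρ²/(1−ρ) = 0.02051/0.8568 = 0.02393

Final: 0.02393


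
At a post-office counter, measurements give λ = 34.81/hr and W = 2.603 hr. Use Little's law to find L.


L = λW = 34.81·2.603 = 90.6104

Final: 90.6104


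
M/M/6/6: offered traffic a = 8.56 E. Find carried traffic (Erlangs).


B(6,8.56) = 0.419072 (Erlang-B)
Carried load = a(1 − B) = 8.56·(1 − 0.419072) = 8.56·0.580928 = 4.9727 E

Final: 4.9727 Erlangs


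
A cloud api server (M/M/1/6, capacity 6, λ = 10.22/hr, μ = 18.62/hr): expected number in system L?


ρ = 10.22/18.62 = 0.5489
L = ρ[1 − (K+1)ρ^K + Kρ^(K+1)] / [(1−ρ)(1−ρ^(K+1))]
Numerator: 0.5489·(1 − 7·0.027342 + 6·0.015007) = 0.493244
Denominator: (0.4511)·(0.984993) = 0.444358
L = 0.493244/0.444358 = 1.1100

Final: 1.1100


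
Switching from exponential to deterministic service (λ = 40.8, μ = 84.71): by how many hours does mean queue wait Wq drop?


ρ = 40.8/84.71 = 0.4816
Wq(M/M/1) = ρ/(μ−λ) = 0.4816/43.91 = 0.01097 hr
Wq(M/D/1) = ρ/(2(μ−λ)) = 0.005484 hr
Savings = 0.01097 − 0.005484 = 0.005484 hr

Final: 0.005484 hr


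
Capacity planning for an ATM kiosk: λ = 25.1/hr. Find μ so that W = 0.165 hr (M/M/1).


W = 1/(μ−λ) ⇒ μ − λ = 1/W = 1/0.165 = 6.0606
μ = λ + 1/W = 25.1 + 6.0606 = 31.1606 per hr

Final: 31.1606 /hr


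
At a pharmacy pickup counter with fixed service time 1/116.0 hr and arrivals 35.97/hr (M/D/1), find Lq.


ρ = 35.97/116.0 = 0.3101
M/D/1: Lq = ρ²/(2(1−ρ)) = 0.09615/(2·0.6899) = 0.06969

Final: 0.06969


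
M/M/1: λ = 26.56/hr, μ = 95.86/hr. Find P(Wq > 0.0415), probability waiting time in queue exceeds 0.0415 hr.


ρ = 26.56/95.86 = 0.2771
P(Wq > t) = ρ·e^{−(μ−λ)t} = 0.2771·e^{−2.8760}
= 0.2771·0.056363 = 0.015616

Final: 0.015616


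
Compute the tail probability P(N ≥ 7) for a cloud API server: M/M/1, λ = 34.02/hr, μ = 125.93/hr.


ρ = 34.02/125.93 = 0.2702
P(N ≥ n) = ρ^n = 0.2702^7 = 0.0001050

Final: 0.0001050


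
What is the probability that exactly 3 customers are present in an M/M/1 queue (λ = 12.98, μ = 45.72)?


ρ = 12.98/45.72 = 0.2839
P_n = (1−ρ)·ρ^n = (1 − 0.2839)·0.2839^3 = 0.7161·0.022883 = 0.016386

Final: 0.016386


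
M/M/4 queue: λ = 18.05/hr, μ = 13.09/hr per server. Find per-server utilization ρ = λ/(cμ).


ρ = λ/(cμ) = 18.05/(4·13.09) = 18.05/52.36 = 0.3447

Final: 0.3447


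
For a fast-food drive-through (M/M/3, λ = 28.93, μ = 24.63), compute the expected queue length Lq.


a = λ/μ = 1.1746; ρ = a/3 = 0.3915
P₀ = 0.302272
Lq = P₀·a^c·ρ / (c!·(1−ρ)²) = 0.302272·1.62051·0.3915/(6·0.37024)
= 0.08633

Final: 0.08633


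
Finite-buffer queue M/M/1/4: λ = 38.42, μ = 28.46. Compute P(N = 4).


ρ = λ/μ = 38.42/28.46 = 1.3500
P_K = (1−ρ)ρ^K/(1−ρ^(K+1)) = (-0.3500·3.321160)/(1 − 4.483450)
= -1.162289/-3.483450 = 0.333660

Final: 0.333660


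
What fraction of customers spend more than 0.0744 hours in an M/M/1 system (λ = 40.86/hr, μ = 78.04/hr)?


W ~ Exponential(μ−λ) for M/M/1.
μ − λ = 78.04 − 40.86 = 37.1800
P(W > t) = e^{−(μ−λ)t} = e^{−2.7662} = 0.062901

Final: 0.062901


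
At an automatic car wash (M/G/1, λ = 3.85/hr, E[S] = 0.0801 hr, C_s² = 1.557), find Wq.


ρ = λ·E[S] = 3.85·0.0801 = 0.3084
E[S²] = E[S]²(1+C_s²) = 0.0801²·(1+1.557) = 0.016406
Wq = λ·E[S²]/(2(1−ρ)) = 3.85·0.016406/(2·0.6916) = 0.04566 hr

Final: 0.04566 hr


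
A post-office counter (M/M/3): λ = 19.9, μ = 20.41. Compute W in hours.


a = 0.9750; ρ = 0.3250; P₀ = 0.373246
Lq = P₀·a^c·ρ/(c!(1−ρ)²) = 0.04113
Wq = Lq/λ = 0.04113/19.9 = 0.002067 hr
W = Wq + 1/μ = 0.002067 + 0.04900 = 0.05106 hr

Final: 0.05106 hr


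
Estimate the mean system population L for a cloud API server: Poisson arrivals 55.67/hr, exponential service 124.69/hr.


ρ = λ/μ = 55.67/124.69 = 0.4465
L = ρ/(1−ρ) = 0.4465/(1 − 0.4465) = 0.4465/0.5535 = 0.8066

Final: 0.8066


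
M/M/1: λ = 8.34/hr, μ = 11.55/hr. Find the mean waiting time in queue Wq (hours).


ρ = 8.34/11.55 = 0.7221
Wq = ρ/(μ−λ) = 0.7221/(11.55 − 8.34) = 0.7221/3.21 = 0.2249 hr

Final: 0.2249 hr


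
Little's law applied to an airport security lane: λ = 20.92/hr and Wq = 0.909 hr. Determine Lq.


Lq = λWq = 20.92·0.909 = 19.0163

Final: 19.0163


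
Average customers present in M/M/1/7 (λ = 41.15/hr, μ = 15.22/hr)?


ρ = 41.15/15.22 = 2.7037
L = ρ[1 − (K+1)ρ^K + Kρ^(K+1)] / [(1−ρ)(1−ρ^(K+1))]
Numerator: 2.7037·(1 − 8·1056.054447 + 7·2855.232622) = 31198.277443
Denominator: (-1.7037)·(-2854.232622) = 4862.697233
L = 31198.277443/4862.697233 = 6.4158

Final: 6.4158


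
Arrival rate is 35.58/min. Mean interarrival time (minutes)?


Mean interarrival time = 1/λ = 1/35.58 minute = 0.02811 minute
In minutes: 0.02811 × 1 = 0.02811 min

Final: 0.02811 min


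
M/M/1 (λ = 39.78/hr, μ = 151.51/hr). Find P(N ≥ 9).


ρ = 39.78/151.51 = 0.2626
P(N ≥ n) = ρ^n = 0.2626^9 = 0.000005929

Final: 0.000005929


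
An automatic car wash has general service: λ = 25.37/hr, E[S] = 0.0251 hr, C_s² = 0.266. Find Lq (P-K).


ρ = λ·E[S] = 25.37·0.0251 = 0.6368
Lq = ρ²(1+C_s²)/(2(1−ρ)) = 0.4055·(1+0.266)/(2·0.3632)
= 0.4055·1.2660/0.7264 = 0.70669

Final: 0.70669


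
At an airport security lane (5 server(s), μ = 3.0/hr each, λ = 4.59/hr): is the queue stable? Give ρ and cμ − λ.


Total capacity cμ = 5·3.0 = 15.00/hr
ρ = λ/(cμ) = 4.59/15.00 = 0.3060
Stable ⇔ ρ < 1: YES
Spare capacity = cμ − λ = 15.00 − 4.59 = 10.41/hr

Final: ρ = 0.3060; stable; margin = 10.41/hr


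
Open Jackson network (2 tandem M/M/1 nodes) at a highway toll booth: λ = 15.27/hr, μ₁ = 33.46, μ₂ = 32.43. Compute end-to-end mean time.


Each node sees arrival rate λ = 15.27/hr (tandem ⇒ throughput preserved).
W₁ = 1/(μ₁−λ) = 1/(33.46−15.27) = 0.05498 hr
W₂ = 1/(μ₂−λ) = 1/(32.43−15.27) = 0.05828 hr
W_total = W₁ + W₂ = 0.05498 + 0.05828 = 0.11325 hr

Final: 0.11325 hr


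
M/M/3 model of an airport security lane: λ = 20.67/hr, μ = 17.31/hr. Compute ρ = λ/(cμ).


ρ = λ/(cμ) = 20.67/(3·17.31) = 20.67/51.93 = 0.3980

Final: 0.3980


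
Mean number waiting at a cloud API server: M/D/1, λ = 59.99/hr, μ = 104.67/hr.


ρ = 59.99/104.67 = 0.5731
M/D/1: Lq = ρ²/(2(1−ρ)) = 0.3285/(2·0.4269) = 0.38476

Final: 0.38476


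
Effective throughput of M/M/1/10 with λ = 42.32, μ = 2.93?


ρ = 14.4437; P_K = (1−ρ)ρ^10/(1−ρ^11) = 0.930766
λ_eff = λ(1 − P_K) = 42.32·(1 − 0.930766) = 42.32·0.069234 = 2.9300 /hr

Final: 2.9300 /hr


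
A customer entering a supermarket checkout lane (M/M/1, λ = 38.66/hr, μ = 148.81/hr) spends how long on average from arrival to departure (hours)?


W = 1/(μ−λ) = 1/(148.81 − 38.66) = 1/110.15 = 0.009079 hr

Final: 0.009079 hr


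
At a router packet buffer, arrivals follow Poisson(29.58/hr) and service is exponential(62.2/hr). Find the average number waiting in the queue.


ρ = 29.58/62.2 = 0.4756
Lq = ρ²/(1−ρ) = 0.2262/0.5244 = 0.4312

Final: 0.4312


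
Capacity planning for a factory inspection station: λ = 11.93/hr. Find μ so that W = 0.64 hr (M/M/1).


W = 1/(μ−λ) ⇒ μ − λ = 1/W = 1/0.64 = 1.5625
μ = λ + 1/W = 11.93 + 1.5625 = 13.4925 per hr

Final: 13.4925 /hr


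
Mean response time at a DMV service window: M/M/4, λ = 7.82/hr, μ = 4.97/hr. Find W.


a = 1.5734; ρ = 0.3934; P₀ = 0.204855
Lq = P₀·a^c·ρ/(c!(1−ρ)²) = 0.05592
Wq = Lq/λ = 0.05592/7.82 = 0.007151 hr
W = Wq + 1/μ = 0.007151 + 0.20121 = 0.20836 hr

Final: 0.20836 hr


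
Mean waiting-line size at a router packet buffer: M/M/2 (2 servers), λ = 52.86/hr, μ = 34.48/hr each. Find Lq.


a = λ/μ = 1.5331; ρ = a/2 = 0.7665
P₀ = 0.132162
Lq = P₀·a^c·ρ / (c!·(1−ρ)²) = 0.132162·2.35028·0.7665/(2·0.05451)
= 2.18409

Final: 2.18409


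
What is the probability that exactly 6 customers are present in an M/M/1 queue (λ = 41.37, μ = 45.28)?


ρ = 41.37/45.28 = 0.9136
P_n = (1−ρ)·ρ^n = (1 − 0.9136)·0.9136^6 = 0.08635·0.581667 = 0.050228

Final: 0.050228


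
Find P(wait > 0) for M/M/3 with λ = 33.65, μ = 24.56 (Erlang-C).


a = λ/μ = 1.3701; ρ = a/3 = 0.4567
P₀ = 0.244037 (from M/M/c formula)
C(c,a) = [a^c/(c!(1−ρ))]·P₀ = [2.57199/(6·0.5433)]·0.244037
= 0.78901·0.244037 = 0.192548

Final: 0.192548


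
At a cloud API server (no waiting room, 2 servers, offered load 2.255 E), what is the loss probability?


B(c,a) = (a^c/c!) / Σ_{k=0}^{c} a^k/k!
a^2/2! = 2.542512
Σ terms (k=0..2): 1.00000 + 2.25500 + 2.54251 = 5.797512
B = 2.542512/5.797512 = 0.438552

Final: 0.438552


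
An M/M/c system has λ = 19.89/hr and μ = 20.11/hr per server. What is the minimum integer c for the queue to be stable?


Stability requires cμ > λ ⇔ c > λ/μ.
λ/μ = 19.89/20.11 = 0.9891
Minimum integer c = ⌊0.9891⌋ + 1 = 1
Check: 1·20.11 = 20.11 > 19.89, while 0·20.11 = 0.00 ≤ 19.89

Final: 1 servers


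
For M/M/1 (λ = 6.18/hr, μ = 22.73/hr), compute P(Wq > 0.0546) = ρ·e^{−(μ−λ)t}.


ρ = 6.18/22.73 = 0.2719
P(Wq > t) = ρ·e^{−(μ−λ)t} = 0.2719·e^{−0.9036}
= 0.2719·0.405096 = 0.110141

Final: 0.110141


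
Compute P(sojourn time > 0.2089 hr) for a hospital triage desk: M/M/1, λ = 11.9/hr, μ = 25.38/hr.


W ~ Exponential(μ−λ) for M/M/1.
μ − λ = 25.38 − 11.9 = 13.4800
P(W > t) = e^{−(μ−λ)t} = e^{−2.8160} = 0.059847

Final: 0.059847


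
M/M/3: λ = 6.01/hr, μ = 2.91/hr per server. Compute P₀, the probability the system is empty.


a = λ/μ = 6.01/2.91 = 2.0653; ρ = a/c = 0.6884
Σ_{k=0}^{2} a^k/k! (terms k=0..2) = 1.00000 + 2.06529 + 2.13272 = 5.19801
Tail: a^3/(3!(1−ρ)) = 8.80936/(6·0.3116) = 4.71236
P₀ = 1/(5.19801 + 4.71236) = 1/9.91037 = 0.100904

Final: 0.100904


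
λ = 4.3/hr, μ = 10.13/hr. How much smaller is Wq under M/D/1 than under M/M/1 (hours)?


ρ = 4.3/10.13 = 0.4245
Wq(M/M/1) = ρ/(μ−λ) = 0.4245/5.83 = 0.07281 hr
Wq(M/D/1) = ρ/(2(μ−λ)) = 0.03640 hr
Savings = 0.07281 − 0.03640 = 0.03640 hr

Final: 0.03640 hr


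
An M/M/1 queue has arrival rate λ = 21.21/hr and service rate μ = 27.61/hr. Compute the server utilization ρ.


ρ = λ/μ = 21.21/27.61 = 0.7682

Final: 0.7682


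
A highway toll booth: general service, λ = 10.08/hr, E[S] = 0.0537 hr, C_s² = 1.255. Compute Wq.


ρ = λ·E[S] = 10.08·0.0537 = 0.5413
E[S²] = E[S]²(1+C_s²) = 0.0537²·(1+1.255) = 0.006503
Wq = λ·E[S²]/(2(1−ρ)) = 10.08·0.006503/(2·0.4587) = 0.07145 hr

Final: 0.07145 hr


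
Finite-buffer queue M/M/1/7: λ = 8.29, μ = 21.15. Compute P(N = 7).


ρ = λ/μ = 8.29/21.15 = 0.3920
P_K = (1−ρ)ρ^K/(1−ρ^(K+1)) = (0.6080·0.001421)/(1 − 0.0005571)
= 0.0008643/0.999443 = 0.0008647

Final: 0.0008647


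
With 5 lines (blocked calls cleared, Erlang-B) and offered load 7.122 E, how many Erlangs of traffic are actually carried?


B(5,7.122) = 0.431848 (Erlang-B)
Carried load = a(1 − B) = 7.122·(1 − 0.431848) = 7.122·0.568152 = 4.0464 E

Final: 4.0464 Erlangs


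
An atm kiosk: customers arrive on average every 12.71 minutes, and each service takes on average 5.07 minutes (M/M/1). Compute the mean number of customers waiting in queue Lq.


λ = 60/12.71 = 4.7207 /hr
μ = 60/5.07 = 11.8343 /hr
ρ = λ/μ = 4.7207/11.8343 = 0.3989
Lq = ρ²/(1−ρ) = 0.1591/0.6011 = 0.2647

Final: 0.2647


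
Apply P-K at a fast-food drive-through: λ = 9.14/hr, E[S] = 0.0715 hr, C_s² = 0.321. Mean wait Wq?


ρ = λ·E[S] = 9.14·0.0715 = 0.6535
E[S²] = E[S]²(1+C_s²) = 0.0715²·(1+0.321) = 0.006753
Wq = λ·E[S²]/(2(1−ρ)) = 9.14·0.006753/(2·0.3465) = 0.08907 hr

Final: 0.08907 hr


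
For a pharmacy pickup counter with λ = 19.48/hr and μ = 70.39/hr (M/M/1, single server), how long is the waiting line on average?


ρ = 19.48/70.39 = 0.2767
Lq = ρ²/(1−ρ) = 0.07659/0.7233 = 0.1059

Final: 0.1059


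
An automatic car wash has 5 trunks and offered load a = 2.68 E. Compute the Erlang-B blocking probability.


B(c,a) = (a^c/c!) / Σ_{k=0}^{c} a^k/k!
a^5/5! = 1.152107
Σ terms (k=0..5): 1.00000 + 2.68000 + 3.59120 + 3.20814 + 2.14945 + 1.15211 = 13.780898
B = 1.152107/13.780898 = 0.083602

Final: 0.083602


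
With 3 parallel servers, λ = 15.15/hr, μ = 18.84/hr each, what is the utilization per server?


ρ = λ/(cμ) = 15.15/(3·18.84) = 15.15/56.52 = 0.2680

Final: 0.2680


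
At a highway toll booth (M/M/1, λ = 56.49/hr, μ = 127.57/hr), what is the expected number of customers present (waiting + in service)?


ρ = λ/μ = 56.49/127.57 = 0.4428
L = ρ/(1−ρ) = 0.4428/(1 − 0.4428) = 0.4428/0.5572 = 0.7947

Final: 0.7947


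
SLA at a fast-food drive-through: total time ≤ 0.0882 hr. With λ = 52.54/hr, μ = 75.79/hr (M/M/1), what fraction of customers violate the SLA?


W ~ Exponential(μ−λ) for M/M/1.
μ − λ = 75.79 − 52.54 = 23.2500
P(W > t) = e^{−(μ−λ)t} = e^{−2.0507} = 0.128651

Final: 0.128651


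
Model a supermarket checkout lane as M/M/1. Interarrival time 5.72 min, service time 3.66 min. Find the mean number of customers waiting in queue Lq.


λ = 60/5.72 = 10.4895 /hr
μ = 60/3.66 = 16.3934 /hr
ρ = λ/μ = 10.4895/16.3934 = 0.6399
Lq = ρ²/(1−ρ) = 0.4094/0.3601 = 1.1368

Final: 1.1368


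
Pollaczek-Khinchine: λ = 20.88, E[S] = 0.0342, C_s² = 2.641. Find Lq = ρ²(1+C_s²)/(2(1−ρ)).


ρ = λ·E[S] = 20.88·0.0342 = 0.7141
Lq = ρ²(1+C_s²)/(2(1−ρ)) = 0.5099·(1+2.641)/(2·0.2859)
= 0.5099·3.6410/0.5718 = 3.24701

Final: 3.24701


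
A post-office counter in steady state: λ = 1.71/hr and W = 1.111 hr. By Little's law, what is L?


L = λW = 1.71·1.111 = 1.8998

Final: 1.8998


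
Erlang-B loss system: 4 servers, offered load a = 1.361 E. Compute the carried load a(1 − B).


B(4,1.361) = 0.037130 (Erlang-B)
Carried load = a(1 − B) = 1.361·(1 − 0.037130) = 1.361·0.962870 = 1.3105 E

Final: 1.3105 Erlangs


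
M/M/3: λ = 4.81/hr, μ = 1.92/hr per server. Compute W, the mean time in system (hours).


a = 2.5052; ρ = 0.8351; P₀ = 0.044382
Lq = P₀·a^c·ρ/(c!(1−ρ)²) = 3.57033
Wq = Lq/λ = 3.57033/4.81 = 0.74227 hr
W = Wq + 1/μ = 0.74227 + 0.52083 = 1.26311 hr

Final: 1.26311 hr


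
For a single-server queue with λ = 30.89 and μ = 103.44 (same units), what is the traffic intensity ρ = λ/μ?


ρ = λ/μ = 30.89/103.44 = 0.2986

Final: 0.2986


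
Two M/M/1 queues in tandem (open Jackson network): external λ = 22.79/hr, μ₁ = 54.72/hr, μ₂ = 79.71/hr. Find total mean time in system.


Each node sees arrival rate λ = 22.79/hr (tandem ⇒ throughput preserved).
W₁ = 1/(μ₁−λ) = 1/(54.72−22.79) = 0.03132 hr
W₂ = 1/(μ₂−λ) = 1/(79.71−22.79) = 0.01757 hr
W_total = W₁ + W₂ = 0.03132 + 0.01757 = 0.04889 hr

Final: 0.04889 hr


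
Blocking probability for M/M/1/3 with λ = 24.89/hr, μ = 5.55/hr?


ρ = λ/μ = 24.89/5.55 = 4.4847
P_K = (1−ρ)ρ^K/(1−ρ^(K+1)) = (-3.4847·90.197758)/(1 − 404.508502)
= -314.310744/-403.508502 = 0.778945

Final: 0.778945


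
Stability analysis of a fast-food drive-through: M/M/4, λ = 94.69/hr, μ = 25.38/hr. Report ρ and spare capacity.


Total capacity cμ = 4·25.38 = 101.52/hr
ρ = λ/(cμ) = 94.69/101.52 = 0.9327
Stable ⇔ ρ < 1: YES
Spare capacity = cμ − λ = 101.52 − 94.69 = 6.83/hr

Final: ρ = 0.9327; stable; margin = 6.83/hr


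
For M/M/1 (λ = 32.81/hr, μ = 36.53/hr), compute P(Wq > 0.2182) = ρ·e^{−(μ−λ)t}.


ρ = 32.81/36.53 = 0.8982
P(Wq > t) = ρ·e^{−(μ−λ)t} = 0.8982·e^{−0.8117}
= 0.8982·0.444101 = 0.398876

Final: 0.398876


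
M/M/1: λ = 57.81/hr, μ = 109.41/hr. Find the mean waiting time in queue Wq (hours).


ρ = 57.81/109.41 = 0.5284
Wq = ρ/(μ−λ) = 0.5284/(109.41 − 57.81) = 0.5284/51.60 = 0.01024 hr

Final: 0.01024 hr


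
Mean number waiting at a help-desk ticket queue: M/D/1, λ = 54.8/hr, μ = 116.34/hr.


ρ = 54.8/116.34 = 0.4710
M/D/1: Lq = ρ²/(2(1−ρ)) = 0.2219/(2·0.5290) = 0.20972

Final: 0.20972


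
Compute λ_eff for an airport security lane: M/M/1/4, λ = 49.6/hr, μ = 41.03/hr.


ρ = 1.2089; P_K = (1−ρ)ρ^4/(1−ρ^5) = 0.282023
λ_eff = λ(1 − P_K) = 49.6·(1 − 0.282023) = 49.6·0.717977 = 35.6117 /hr

Final: 35.6117 /hr


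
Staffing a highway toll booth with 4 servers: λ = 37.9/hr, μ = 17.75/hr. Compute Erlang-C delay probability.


a = λ/μ = 2.1352; ρ = a/4 = 0.5338
P₀ = 0.112423 (from M/M/c formula)
C(c,a) = [a^c/(c!(1−ρ))]·P₀ = [20.78564/(24·0.4662)]·0.112423
= 1.85773·0.112423 = 0.208852

Final: 0.208852


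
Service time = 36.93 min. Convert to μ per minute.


μ = 1/(service time) in consistent units.
1 minute = 1 min, so μ = 1/36.93 = 0.02708 per minute

Final: 0.02708 /min


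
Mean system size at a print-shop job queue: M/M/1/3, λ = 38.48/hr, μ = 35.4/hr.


ρ = 38.48/35.4 = 1.0870
L = ρ[1 − (K+1)ρ^K + Kρ^(K+1)] / [(1−ρ)(1−ρ^(K+1))]
Numerator: 1.0870·(1 − 4·1.284386 + 3·1.396134) = 0.055286
Denominator: (-0.08701)·(-0.396134) = 0.034466
L = 0.055286/0.034466 = 1.6041

Final: 1.6041


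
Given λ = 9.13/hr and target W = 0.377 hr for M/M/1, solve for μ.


W = 1/(μ−λ) ⇒ μ − λ = 1/W = 1/0.377 = 2.6525
μ = λ + 1/W = 9.13 + 2.6525 = 11.7825 per hr

Final: 11.7825 /hr


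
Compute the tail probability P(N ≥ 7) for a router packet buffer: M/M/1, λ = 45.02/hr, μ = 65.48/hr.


ρ = 45.02/65.48 = 0.6875
P(N ≥ n) = ρ^n = 0.6875^7 = 0.072624

Final: 0.072624


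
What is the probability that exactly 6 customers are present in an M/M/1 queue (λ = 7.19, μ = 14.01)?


ρ = 7.19/14.01 = 0.5132
P_n = (1−ρ)·ρ^n = (1 − 0.5132)·0.5132^6 = 0.4868·0.018270 = 0.008894

Final: 0.008894


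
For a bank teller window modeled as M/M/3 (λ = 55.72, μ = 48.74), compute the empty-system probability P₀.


a = λ/μ = 55.72/48.74 = 1.1432; ρ = a/c = 0.3811
Σ_{k=0}^{2} a^k/k! (terms k=0..2) = 1.00000 + 1.14321 + 0.65346 = 2.79667
Tail: a^3/(3!(1−ρ)) = 1.49409/(6·0.6189) = 0.40233
P₀ = 1/(2.79667 + 0.40233) = 1/3.19900 = 0.312597

Final: 0.312597


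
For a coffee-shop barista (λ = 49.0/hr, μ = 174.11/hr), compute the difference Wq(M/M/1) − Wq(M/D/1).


ρ = 49.0/174.11 = 0.2814
Wq(M/M/1) = ρ/(μ−λ) = 0.2814/125.11 = 0.002249 hr
Wq(M/D/1) = ρ/(2(μ−λ)) = 0.001125 hr
Savings = 0.002249 − 0.001125 = 0.001125 hr

Final: 0.001125 hr


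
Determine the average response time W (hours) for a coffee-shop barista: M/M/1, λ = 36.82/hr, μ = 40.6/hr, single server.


W = 1/(μ−λ) = 1/(40.6 − 36.82) = 1/3.78 = 0.2646 hr

Final: 0.2646 hr


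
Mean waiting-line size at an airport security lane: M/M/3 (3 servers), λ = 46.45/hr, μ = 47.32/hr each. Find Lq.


a = λ/μ = 0.9816; ρ = a/3 = 0.3272
P₀ = 0.370685
Lq = P₀·a^c·ρ / (c!·(1−ρ)²) = 0.370685·0.94585·0.3272/(6·0.45265)
= 0.04224

Final: 0.04224


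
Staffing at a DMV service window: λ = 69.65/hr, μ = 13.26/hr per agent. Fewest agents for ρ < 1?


Stability requires cμ > λ ⇔ c > λ/μ.
λ/μ = 69.65/13.26 = 5.2526
Minimum integer c = ⌊5.2526⌋ + 1 = 6
Check: 6·13.26 = 79.56 > 69.65, while 5·13.26 = 66.30 ≤ 69.65

Final: 6 servers


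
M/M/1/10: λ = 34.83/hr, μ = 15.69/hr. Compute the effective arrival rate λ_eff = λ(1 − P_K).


ρ = 2.2199; P_K = (1−ρ)ρ^10/(1−ρ^11) = 0.549611
λ_eff = λ(1 − P_K) = 34.83·(1 − 0.549611) = 34.83·0.450389 = 15.6870 /hr

Final: 15.6870 /hr


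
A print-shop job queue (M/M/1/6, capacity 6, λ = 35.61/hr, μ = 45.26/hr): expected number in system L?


ρ = 35.61/45.26 = 0.7868
L = ρ[1 − (K+1)ρ^K + Kρ^(K+1)] / [(1−ρ)(1−ρ^(K+1))]
Numerator: 0.7868·(1 − 7·0.237216 + 6·0.186639) = 0.361386
Denominator: (0.2132)·(0.813361) = 0.173419
L = 0.361386/0.173419 = 2.0839

Final: 2.0839


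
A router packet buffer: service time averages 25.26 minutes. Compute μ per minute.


μ = 1/(service time) in consistent units.
1 minute = 1 min, so μ = 1/25.26 = 0.03959 per minute

Final: 0.03959 /min


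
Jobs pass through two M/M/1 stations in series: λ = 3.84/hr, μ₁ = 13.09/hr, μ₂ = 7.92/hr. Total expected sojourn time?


Each node sees arrival rate λ = 3.84/hr (tandem ⇒ throughput preserved).
W₁ = 1/(μ₁−λ) = 1/(13.09−3.84) = 0.10811 hr
W₂ = 1/(μ₂−λ) = 1/(7.92−3.84) = 0.24510 hr
W_total = W₁ + W₂ = 0.10811 + 0.24510 = 0.35321 hr

Final: 0.35321 hr


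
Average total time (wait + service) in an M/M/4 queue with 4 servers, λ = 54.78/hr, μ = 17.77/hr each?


a = 3.0827; ρ = 0.7707; P₀ = 0.033194
Lq = P₀·a^c·ρ/(c!(1−ρ)²) = 1.83054
Wq = Lq/λ = 1.83054/54.78 = 0.03342 hr
W = Wq + 1/μ = 0.03342 + 0.05627 = 0.08969 hr

Final: 0.08969 hr


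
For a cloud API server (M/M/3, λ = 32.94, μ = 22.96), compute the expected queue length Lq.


a = λ/μ = 1.4347; ρ = a/3 = 0.4782
P₀ = 0.226910
Lq = P₀·a^c·ρ / (c!·(1−ρ)²) = 0.226910·2.95294·0.4782/(6·0.27225)
= 0.19616

Final: 0.19616


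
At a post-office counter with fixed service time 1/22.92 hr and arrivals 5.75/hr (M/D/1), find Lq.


ρ = 5.75/22.92 = 0.2509
M/D/1: Lq = ρ²/(2(1−ρ)) = 0.06294/(2·0.7491) = 0.04201

Final: 0.04201


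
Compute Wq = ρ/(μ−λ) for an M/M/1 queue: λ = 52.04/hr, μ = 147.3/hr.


ρ = 52.04/147.3 = 0.3533
Wq = ρ/(μ−λ) = 0.3533/(147.3 − 52.04) = 0.3533/95.26 = 0.003709 hr

Final: 0.003709 hr


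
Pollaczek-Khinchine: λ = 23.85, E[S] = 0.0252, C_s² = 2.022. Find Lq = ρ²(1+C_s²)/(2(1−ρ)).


ρ = λ·E[S] = 23.85·0.0252 = 0.6010
Lq = ρ²(1+C_s²)/(2(1−ρ)) = 0.3612·(1+2.022)/(2·0.3990)
= 0.3612·3.0220/0.7980 = 1.36802

Final: 1.36802


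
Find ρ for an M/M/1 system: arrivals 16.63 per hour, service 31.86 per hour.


ρ = λ/μ = 16.63/31.86 = 0.5220

Final: 0.5220


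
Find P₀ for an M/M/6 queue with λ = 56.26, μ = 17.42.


a = λ/μ = 56.26/17.42 = 3.2296; ρ = a/c = 0.5383
Σ_{k=0}^{5} a^k/k! (terms k=0..5) = 1.00000 + 3.22962 + 5.21523 + 5.61440 + 4.53310 + 2.92804 = 22.52038
Tail: a^6/(6!(1−ρ)) = 1134.77423/(720·0.4617) = 3.41341
P₀ = 1/(22.52038 + 3.41341) = 1/25.93380 = 0.038560

Final: 0.038560


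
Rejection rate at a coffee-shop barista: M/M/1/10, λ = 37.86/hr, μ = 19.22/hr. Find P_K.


ρ = λ/μ = 37.86/19.22 = 1.9698
P_K = (1−ρ)ρ^K/(1−ρ^(K+1)) = (-0.9698·879.573756)/(1 − 1732.604704)
= -853.030948/-1731.604704 = 0.492625

Final: 0.492625


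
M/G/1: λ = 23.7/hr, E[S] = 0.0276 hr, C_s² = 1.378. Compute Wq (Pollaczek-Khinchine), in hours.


ρ = λ·E[S] = 23.7·0.0276 = 0.6541
E[S²] = E[S]²(1+C_s²) = 0.0276²·(1+1.378) = 0.001811
Wq = λ·E[S²]/(2(1−ρ)) = 23.7·0.001811/(2·0.3459) = 0.06206 hr

Final: 0.06206 hr


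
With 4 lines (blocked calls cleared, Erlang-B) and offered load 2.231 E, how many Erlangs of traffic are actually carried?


B(4,2.231) = 0.119992 (Erlang-B)
Carried load = a(1 − B) = 2.231·(1 − 0.119992) = 2.231·0.880008 = 1.9633 E

Final: 1.9633 Erlangs


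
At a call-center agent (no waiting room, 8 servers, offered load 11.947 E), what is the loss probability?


B(c,a) = (a^c/c!) / Σ_{k=0}^{c} a^k/k!
a^8/8! = 10293.199402
Σ terms (k=0..8): 1.00000 + 11.94700 + 71.36540 + 284.20083 + 848.83683 + 2028.21071 + 4038.50557 + 6892.57514 + 10293.19940 = 24469.840883
B = 10293.199402/24469.840883 = 0.420648

Final: 0.420648


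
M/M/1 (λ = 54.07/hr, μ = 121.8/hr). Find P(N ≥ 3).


ρ = 54.07/121.8 = 0.4439
P(N ≥ n) = ρ^n = 0.4439^3 = 0.087484

Final: 0.087484


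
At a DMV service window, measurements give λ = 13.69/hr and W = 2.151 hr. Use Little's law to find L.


L = λW = 13.69·2.151 = 29.4472

Final: 29.4472


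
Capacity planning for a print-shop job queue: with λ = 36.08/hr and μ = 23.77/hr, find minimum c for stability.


Stability requires cμ > λ ⇔ c > λ/μ.
λ/μ = 36.08/23.77 = 1.5179
Minimum integer c = ⌊1.5179⌋ + 1 = 2
Check: 2·23.77 = 47.54 > 36.08, while 1·23.77 = 23.77 ≤ 36.08

Final: 2 servers


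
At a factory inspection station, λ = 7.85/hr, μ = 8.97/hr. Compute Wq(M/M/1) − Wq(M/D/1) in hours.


ρ = 7.85/8.97 = 0.8751
Wq(M/M/1) = ρ/(μ−λ) = 0.8751/1.12 = 0.78137 hr
Wq(M/D/1) = ρ/(2(μ−λ)) = 0.39069 hr
Savings = 0.78137 − 0.39069 = 0.39069 hr

Final: 0.39069 hr


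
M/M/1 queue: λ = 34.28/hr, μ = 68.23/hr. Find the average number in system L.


ρ = λ/μ = 34.28/68.23 = 0.5024
L = ρ/(1−ρ) = 0.5024/(1 − 0.5024) = 0.5024/0.4976 = 1.0097

Final: 1.0097


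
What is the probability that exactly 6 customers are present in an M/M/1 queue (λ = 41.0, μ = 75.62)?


ρ = 41.0/75.62 = 0.5422
P_n = (1−ρ)·ρ^n = (1 − 0.5422)·0.5422^6 = 0.4578·0.025403 = 0.011630

Final: 0.011630


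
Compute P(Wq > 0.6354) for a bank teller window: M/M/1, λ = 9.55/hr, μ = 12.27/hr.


ρ = 9.55/12.27 = 0.7783
P(Wq > t) = ρ·e^{−(μ−λ)t} = 0.7783·e^{−1.7283}
= 0.7783·0.177588 = 0.138221

Final: 0.138221


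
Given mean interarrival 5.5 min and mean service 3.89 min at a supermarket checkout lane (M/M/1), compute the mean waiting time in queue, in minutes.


λ = 60/5.5 = 10.9091 /hr
μ = 60/3.89 = 15.4242 /hr
ρ = λ/μ = 10.9091/15.4242 = 0.7073
Wq = ρ/(μ−λ) = 0.7073/(15.4242−10.9091) = 0.15665 hr
In minutes: 0.15665·60 = 9.399 min

Final: 9.399 min


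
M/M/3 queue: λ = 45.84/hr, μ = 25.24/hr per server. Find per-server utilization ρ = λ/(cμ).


ρ = λ/(cμ) = 45.84/(3·25.24) = 45.84/75.72 = 0.6054

Final: 0.6054


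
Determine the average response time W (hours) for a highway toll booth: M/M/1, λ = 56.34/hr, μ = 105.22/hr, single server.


W = 1/(μ−λ) = 1/(105.22 − 56.34) = 1/48.88 = 0.02046 hr

Final: 0.02046 hr


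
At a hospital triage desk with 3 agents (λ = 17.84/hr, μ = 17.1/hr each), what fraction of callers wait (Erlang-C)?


a = λ/μ = 1.0433; ρ = a/3 = 0.3478
P₀ = 0.347506 (from M/M/c formula)
C(c,a) = [a^c/(c!(1−ρ))]·P₀ = [1.13552/(6·0.6522)]·0.347506
= 0.29016·0.347506 = 0.100832

Final: 0.100832


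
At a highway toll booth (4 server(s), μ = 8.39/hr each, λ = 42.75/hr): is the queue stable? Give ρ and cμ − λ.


Total capacity cμ = 4·8.39 = 33.56/hr
ρ = λ/(cμ) = 42.75/33.56 = 1.2738
Stable ⇔ ρ < 1: NO
Spare capacity = cμ − λ = 33.56 − 42.75 = -9.19/hr

Final: ρ = 1.2738; unstable; margin = -9.19/hr


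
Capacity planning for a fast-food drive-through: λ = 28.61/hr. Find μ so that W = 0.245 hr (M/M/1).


W = 1/(μ−λ) ⇒ μ − λ = 1/W = 1/0.245 = 4.0816
μ = λ + 1/W = 28.61 + 4.0816 = 32.6916 per hr

Final: 32.6916 /hr


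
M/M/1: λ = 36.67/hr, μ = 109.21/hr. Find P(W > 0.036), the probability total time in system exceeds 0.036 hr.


W ~ Exponential(μ−λ) for M/M/1.
μ − λ = 109.21 − 36.67 = 72.5400
P(W > t) = e^{−(μ−λ)t} = e^{−2.6114} = 0.073429

Final: 0.073429


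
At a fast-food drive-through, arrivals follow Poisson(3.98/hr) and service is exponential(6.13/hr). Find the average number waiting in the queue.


ρ = 3.98/6.13 = 0.6493
Lq = ρ²/(1−ρ) = 0.4215/0.3507 = 1.2019

Final: 1.2019


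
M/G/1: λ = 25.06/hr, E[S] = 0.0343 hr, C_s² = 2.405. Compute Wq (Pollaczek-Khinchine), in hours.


ρ = λ·E[S] = 25.06·0.0343 = 0.8596
E[S²] = E[S]²(1+C_s²) = 0.0343²·(1+2.405) = 0.004006
Wq = λ·E[S²]/(2(1−ρ)) = 25.06·0.004006/(2·0.1404) = 0.35740 hr

Final: 0.35740 hr


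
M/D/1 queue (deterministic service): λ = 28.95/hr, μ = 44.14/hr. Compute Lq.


ρ = 28.95/44.14 = 0.6559
M/D/1: Lq = ρ²/(2(1−ρ)) = 0.4302/(2·0.3441) = 0.62500

Final: 0.62500


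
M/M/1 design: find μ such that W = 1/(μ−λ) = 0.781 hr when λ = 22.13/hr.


W = 1/(μ−λ) ⇒ μ − λ = 1/W = 1/0.781 = 1.2804
μ = λ + 1/W = 22.13 + 1.2804 = 23.4104 per hr

Final: 23.4104 /hr


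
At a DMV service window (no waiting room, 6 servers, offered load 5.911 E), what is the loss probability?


B(c,a) = (a^c/c!) / Σ_{k=0}^{c} a^k/k!
a^6/6! = 59.242484
Σ terms (k=0..6): 1.00000 + 5.91100 + 17.46996 + 34.42165 + 50.86659 + 60.13448 + 59.24248 = 229.046155
B = 59.242484/229.046155 = 0.258649

Final: 0.258649


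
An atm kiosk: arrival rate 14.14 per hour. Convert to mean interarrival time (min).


Mean interarrival time = 1/λ = 1/14.14 hour = 0.07072 hour
In minutes: 0.07072 × 60 = 4.2433 min

Final: 4.2433 min


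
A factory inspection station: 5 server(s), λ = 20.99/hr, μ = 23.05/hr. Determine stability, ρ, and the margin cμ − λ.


Total capacity cμ = 5·23.05 = 115.25/hr
ρ = λ/(cμ) = 20.99/115.25 = 0.1821
Stable ⇔ ρ < 1: YES
Spare capacity = cμ − λ = 115.25 − 20.99 = 94.26/hr

Final: ρ = 0.1821; stable; margin = 94.26/hr


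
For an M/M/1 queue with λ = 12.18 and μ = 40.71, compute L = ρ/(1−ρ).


ρ = λ/μ = 12.18/40.71 = 0.2992
L = ρ/(1−ρ) = 0.2992/(1 − 0.2992) = 0.2992/0.7008 = 0.4269

Final: 0.4269


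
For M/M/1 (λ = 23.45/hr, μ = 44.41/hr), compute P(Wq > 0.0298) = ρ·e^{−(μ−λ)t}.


ρ = 23.45/44.41 = 0.5280
P(Wq > t) = ρ·e^{−(μ−λ)t} = 0.5280·e^{−0.6246}
= 0.5280·0.535471 = 0.282747

Final: 0.282747


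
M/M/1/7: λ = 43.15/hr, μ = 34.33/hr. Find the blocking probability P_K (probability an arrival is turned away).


ρ = λ/μ = 43.15/34.33 = 1.2569
P_K = (1−ρ)ρ^K/(1−ρ^(K+1)) = (-0.2569·4.956202)/(1 − 6.229540)
= -1.273338/-5.229540 = 0.243490

Final: 0.243490


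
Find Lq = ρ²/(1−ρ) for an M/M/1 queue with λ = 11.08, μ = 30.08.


ρ = 11.08/30.08 = 0.3684
Lq = ρ²/(1−ρ) = 0.1357/0.6316 = 0.2148

Final: 0.2148


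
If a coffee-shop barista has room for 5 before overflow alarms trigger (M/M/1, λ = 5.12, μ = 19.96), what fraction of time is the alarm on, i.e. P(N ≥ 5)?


ρ = 5.12/19.96 = 0.2565
P(N ≥ n) = ρ^n = 0.2565^5 = 0.001111

Final: 0.001111


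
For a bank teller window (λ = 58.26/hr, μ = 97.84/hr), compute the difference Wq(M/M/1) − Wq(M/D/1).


ρ = 58.26/97.84 = 0.5955
Wq(M/M/1) = ρ/(μ−λ) = 0.5955/39.58 = 0.01504 hr
Wq(M/D/1) = ρ/(2(μ−λ)) = 0.007522 hr
Savings = 0.01504 − 0.007522 = 0.007522 hr

Final: 0.007522 hr


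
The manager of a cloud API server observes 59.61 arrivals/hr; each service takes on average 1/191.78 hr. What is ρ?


ρ = λ/μ = 59.61/191.78 = 0.3108

Final: 0.3108


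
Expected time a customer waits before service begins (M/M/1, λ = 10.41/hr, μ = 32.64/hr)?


ρ = 10.41/32.64 = 0.3189
Wq = ρ/(μ−λ) = 0.3189/(32.64 − 10.41) = 0.3189/22.23 = 0.01435 hr

Final: 0.01435 hr
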